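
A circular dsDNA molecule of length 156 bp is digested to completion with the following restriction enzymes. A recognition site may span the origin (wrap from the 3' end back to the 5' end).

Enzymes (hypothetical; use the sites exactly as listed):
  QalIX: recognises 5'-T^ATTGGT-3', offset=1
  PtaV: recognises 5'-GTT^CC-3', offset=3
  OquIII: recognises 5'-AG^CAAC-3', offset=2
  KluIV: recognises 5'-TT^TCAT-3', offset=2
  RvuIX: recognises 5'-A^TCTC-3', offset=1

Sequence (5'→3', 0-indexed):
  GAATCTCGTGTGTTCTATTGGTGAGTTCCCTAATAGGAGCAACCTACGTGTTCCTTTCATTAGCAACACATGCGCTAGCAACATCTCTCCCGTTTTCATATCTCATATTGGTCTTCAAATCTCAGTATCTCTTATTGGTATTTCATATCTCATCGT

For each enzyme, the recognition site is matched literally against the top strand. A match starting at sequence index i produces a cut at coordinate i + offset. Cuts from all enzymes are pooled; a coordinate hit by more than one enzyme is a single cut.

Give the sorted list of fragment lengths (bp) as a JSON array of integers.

[4,5,5,5,6,6,7,8,9,11,12,12,12,13,13,13,15]

Scan for sites:
  QalIX (TATTGGT, off=1): starts [15, 105, 132] → cuts [16, 106, 133]
  PtaV (GTTCC, off=3): starts [24, 49] → cuts [27, 52]
  OquIII (AGCAAC, off=2): starts [37, 61, 76] → cuts [39, 63, 78]
  KluIV (TTTCAT, off=2): starts [54, 93, 140] → cuts [56, 95, 142]
  RvuIX (ATCTC, off=1): starts [2, 82, 99, 118, 126, 146] → cuts [3, 83, 100, 119, 127, 147]

All cut coordinates (distinct, sorted): [3, 16, 27, 39, 52, 56, 63, 78, 83, 95, 100, 106, 119, 127, 133, 142, 147]

Fragment lengths:
  3→16: 13 bp
  16→27: 11 bp
  27→39: 12 bp
  39→52: 13 bp
  52→56: 4 bp
  56→63: 7 bp
  63→78: 15 bp
  78→83: 5 bp
  83→95: 12 bp
  95→100: 5 bp
  100→106: 6 bp
  106→119: 13 bp
  119→127: 8 bp
  127→133: 6 bp
  133→142: 9 bp
  142→147: 5 bp
  147→3 (wrap): 156-147+3 = 12 bp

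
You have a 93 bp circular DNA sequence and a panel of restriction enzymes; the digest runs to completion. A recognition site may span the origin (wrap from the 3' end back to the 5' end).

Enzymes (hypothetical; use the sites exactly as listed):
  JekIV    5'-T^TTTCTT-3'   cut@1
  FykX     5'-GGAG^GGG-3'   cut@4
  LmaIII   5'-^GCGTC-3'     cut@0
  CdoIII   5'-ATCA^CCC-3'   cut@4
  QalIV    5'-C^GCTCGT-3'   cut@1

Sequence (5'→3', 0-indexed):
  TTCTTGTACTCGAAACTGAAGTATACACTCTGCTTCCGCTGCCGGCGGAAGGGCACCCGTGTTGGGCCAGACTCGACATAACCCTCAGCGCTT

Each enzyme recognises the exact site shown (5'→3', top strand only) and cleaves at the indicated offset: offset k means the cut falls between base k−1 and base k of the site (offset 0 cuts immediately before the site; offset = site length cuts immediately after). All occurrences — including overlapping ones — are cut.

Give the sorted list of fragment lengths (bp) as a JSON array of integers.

[93]

Site scan:
  JekIV (TTTTCTT, off=1): starts [91] → cuts [92]
  FykX (GGAGGGG, off=4): no sites
  LmaIII (GCGTC, off=0): no sites
  CdoIII (ATCACCC, off=4): no sites
  QalIV (CGCTCGT, off=1): no sites

All cut coordinates (distinct, sorted): [92]

Fragments:
  92→92 (wrap): 93-92+92 = 93 bp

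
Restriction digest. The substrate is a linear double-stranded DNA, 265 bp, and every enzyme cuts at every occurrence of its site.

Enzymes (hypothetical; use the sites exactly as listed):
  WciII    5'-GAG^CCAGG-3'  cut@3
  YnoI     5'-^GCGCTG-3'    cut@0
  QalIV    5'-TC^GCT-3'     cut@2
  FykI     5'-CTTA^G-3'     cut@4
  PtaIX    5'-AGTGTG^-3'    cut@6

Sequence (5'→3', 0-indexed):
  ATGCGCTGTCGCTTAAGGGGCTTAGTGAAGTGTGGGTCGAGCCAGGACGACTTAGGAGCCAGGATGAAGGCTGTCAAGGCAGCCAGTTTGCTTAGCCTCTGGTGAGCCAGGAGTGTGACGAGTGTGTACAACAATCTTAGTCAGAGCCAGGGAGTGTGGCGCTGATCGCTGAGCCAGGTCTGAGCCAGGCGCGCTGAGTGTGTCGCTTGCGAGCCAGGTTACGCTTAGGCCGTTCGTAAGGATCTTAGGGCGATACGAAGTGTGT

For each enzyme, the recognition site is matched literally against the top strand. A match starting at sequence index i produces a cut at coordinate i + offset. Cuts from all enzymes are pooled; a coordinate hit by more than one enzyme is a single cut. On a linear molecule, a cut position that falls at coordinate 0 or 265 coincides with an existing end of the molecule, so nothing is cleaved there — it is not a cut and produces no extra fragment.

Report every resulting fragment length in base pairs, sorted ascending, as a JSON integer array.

[1,2,2,4,6,6,7,7,8,9,9,9,10,11,11,12,12,12,13,13,14,14,17,20,36]

Scan for sites:
  WciII (GAGCCAGG, off=3): starts [38, 55, 103, 143, 170, 181, 210] → cuts [41, 58, 106, 146, 173, 184, 213]
  YnoI (GCGCTG, off=0): starts [2, 158, 190] → cuts [2, 158, 190]
  QalIV (TCGCT, off=2): starts [8, 165, 202] → cuts [10, 167, 204]
  FykI (CTTAG, off=4): starts [20, 50, 90, 135, 223, 243] → cuts [24, 54, 94, 139, 227, 247]
  PtaIX (AGTGTG, off=6): starts [28, 111, 120, 152, 196, 258] → cuts [34, 117, 126, 158, 202, 264]

All cut coordinates (distinct, sorted): [2, 10, 24, 34, 41, 54, 58, 94, 106, 117, 126, 139, 146, 158, 167, 173, 184, 190, 202, 204, 213, 227, 247, 264]

Fragment lengths:
  [0,2): 2 bp
  [2,10): 8 bp
  [10,24): 14 bp
  [24,34): 10 bp
  [34,41): 7 bp
  [41,54): 13 bp
  [54,58): 4 bp
  [58,94): 36 bp
  [94,106): 12 bp
  [106,117): 11 bp
  [117,126): 9 bp
  [126,139): 13 bp
  [139,146): 7 bp
  [146,158): 12 bp
  [158,167): 9 bp
  [167,173): 6 bp
  [173,184): 11 bp
  [184,190): 6 bp
  [190,202): 12 bp
  [202,204): 2 bp
  [204,213): 9 bp
  [213,227): 14 bp
  [227,247): 20 bp
  [247,264): 17 bp
  [264,265): 1 bp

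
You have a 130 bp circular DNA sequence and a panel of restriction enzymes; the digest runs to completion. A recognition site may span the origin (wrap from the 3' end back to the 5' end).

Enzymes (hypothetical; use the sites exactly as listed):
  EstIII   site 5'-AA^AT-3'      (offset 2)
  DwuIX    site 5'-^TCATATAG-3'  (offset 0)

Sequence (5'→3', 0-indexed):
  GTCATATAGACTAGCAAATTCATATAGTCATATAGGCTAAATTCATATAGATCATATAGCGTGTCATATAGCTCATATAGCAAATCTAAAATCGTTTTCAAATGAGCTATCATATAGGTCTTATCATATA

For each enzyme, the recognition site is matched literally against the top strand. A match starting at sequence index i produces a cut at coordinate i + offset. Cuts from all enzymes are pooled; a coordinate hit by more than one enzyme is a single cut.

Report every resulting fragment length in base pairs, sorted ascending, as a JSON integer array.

[2,2,7,8,8,8,9,9,11,11,12,13,14,16]

Site scan:
  EstIII AAAT/2: at [15, 38, 81, 88, 99] ⇒ [17, 40, 83, 90, 101]
  DwuIX TCATATAG/0: at [1, 19, 27, 42, 51, 63, 72, 109, 123] ⇒ [1, 19, 27, 42, 51, 63, 72, 109, 123]

Pooled cuts: [1, 17, 19, 27, 40, 42, 51, 63, 72, 83, 90, 101, 109, 123]

Fragment lengths:
  1→17: 16 bp
  17→19: 2 bp
  19→27: 8 bp
  27→40: 13 bp
  40→42: 2 bp
  42→51: 9 bp
  51→63: 12 bp
  63→72: 9 bp
  72→83: 11 bp
  83→90: 7 bp
  90→101: 11 bp
  101→109: 8 bp
  109→123: 14 bp
  123→1 (wrap): 130-123+1 = 8 bp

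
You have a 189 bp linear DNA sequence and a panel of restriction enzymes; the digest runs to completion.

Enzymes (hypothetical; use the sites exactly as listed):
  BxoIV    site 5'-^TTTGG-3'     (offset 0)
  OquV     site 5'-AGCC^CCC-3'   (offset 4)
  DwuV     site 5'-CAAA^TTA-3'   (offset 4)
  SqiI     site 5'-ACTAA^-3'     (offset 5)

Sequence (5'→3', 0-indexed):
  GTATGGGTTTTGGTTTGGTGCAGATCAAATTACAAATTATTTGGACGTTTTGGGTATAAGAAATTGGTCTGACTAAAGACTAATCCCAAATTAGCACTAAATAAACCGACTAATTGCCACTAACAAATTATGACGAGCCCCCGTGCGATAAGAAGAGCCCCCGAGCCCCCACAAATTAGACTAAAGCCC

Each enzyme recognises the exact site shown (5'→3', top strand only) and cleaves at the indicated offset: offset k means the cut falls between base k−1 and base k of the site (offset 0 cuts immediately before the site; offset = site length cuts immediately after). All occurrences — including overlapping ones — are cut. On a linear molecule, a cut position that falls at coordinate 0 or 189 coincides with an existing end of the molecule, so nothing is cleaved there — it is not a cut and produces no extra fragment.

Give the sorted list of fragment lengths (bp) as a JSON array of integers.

Site scan:
  BxoIV (TTTGG, off=0): starts [8, 13, 39, 48] → cuts [8, 13, 39, 48]
  OquV (AGCCCCC, off=4): starts [135, 155, 163] → cuts [139, 159, 167]
  DwuV (CAAATTA, off=4): starts [25, 32, 86, 123, 171] → cuts [29, 36, 90, 127, 175]
  SqiI (ACTAA, off=5): starts [71, 78, 95, 108, 118, 179] → cuts [76, 83, 100, 113, 123, 184]

Pooled cuts: [8, 13, 29, 36, 39, 48, 76, 83, 90, 100, 113, 123, 127, 139, 159, 167, 175, 184]

Fragment lengths:
  [0,8): 8 bp
  [8,13): 5 bp
  [13,29): 16 bp
  [29,36): 7 bp
  [36,39): 3 bp
  [39,48): 9 bp
  [48,76): 28 bp
  [76,83): 7 bp
  [83,90): 7 bp
  [90,100): 10 bp
  [100,113): 13 bp
  [113,123): 10 bp
  [123,127): 4 bp
  [127,139): 12 bp
  [139,159): 20 bp
  [159,167): 8 bp
  [167,175): 8 bp
  [175,184): 9 bp
  [184,189): 5 bp

[3,4,5,5,7,7,7,8,8,8,9,9,10,10,12,13,16,20,28]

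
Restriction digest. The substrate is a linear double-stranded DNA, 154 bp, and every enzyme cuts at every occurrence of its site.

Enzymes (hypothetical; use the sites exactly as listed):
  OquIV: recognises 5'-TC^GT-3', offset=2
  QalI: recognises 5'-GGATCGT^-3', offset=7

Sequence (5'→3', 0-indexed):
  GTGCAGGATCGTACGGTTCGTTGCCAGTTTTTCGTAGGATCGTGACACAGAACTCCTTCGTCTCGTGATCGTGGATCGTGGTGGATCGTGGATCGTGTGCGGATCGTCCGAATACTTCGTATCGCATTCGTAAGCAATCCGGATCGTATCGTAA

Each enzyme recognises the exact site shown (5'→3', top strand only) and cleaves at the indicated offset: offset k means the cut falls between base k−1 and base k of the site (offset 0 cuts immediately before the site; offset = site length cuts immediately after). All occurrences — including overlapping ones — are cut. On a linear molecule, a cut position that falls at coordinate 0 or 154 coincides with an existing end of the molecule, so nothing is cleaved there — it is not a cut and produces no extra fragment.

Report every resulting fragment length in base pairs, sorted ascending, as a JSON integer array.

Scan for sites:
  OquIV (TCGT, off=2): starts [8, 17, 31, 39, 57, 62, 68, 75, 85, 92, 103, 116, 127, 143, 148] → cuts [10, 19, 33, 41, 59, 64, 70, 77, 87, 94, 105, 118, 129, 145, 150]
  QalI (GGATCGT, off=7): starts [5, 36, 72, 82, 89, 100, 140] → cuts [12, 43, 79, 89, 96, 107, 147]

All cut coordinates (distinct, sorted): [10, 12, 19, 33, 41, 43, 59, 64, 70, 77, 79, 87, 89, 94, 96, 105, 107, 118, 129, 145, 147, 150]

Fragments:
  [0,10): 10 bp
  [10,12): 2 bp
  [12,19): 7 bp
  [19,33): 14 bp
  [33,41): 8 bp
  [41,43): 2 bp
  [43,59): 16 bp
  [59,64): 5 bp
  [64,70): 6 bp
  [70,77): 7 bp
  [77,79): 2 bp
  [79,87): 8 bp
  [87,89): 2 bp
  [89,94): 5 bp
  [94,96): 2 bp
  [96,105): 9 bp
  [105,107): 2 bp
  [107,118): 11 bp
  [118,129): 11 bp
  [129,145): 16 bp
  [145,147): 2 bp
  [147,150): 3 bp
  [150,154): 4 bp

[2,2,2,2,2,2,2,3,4,5,5,6,7,7,8,8,9,10,11,11,14,16,16]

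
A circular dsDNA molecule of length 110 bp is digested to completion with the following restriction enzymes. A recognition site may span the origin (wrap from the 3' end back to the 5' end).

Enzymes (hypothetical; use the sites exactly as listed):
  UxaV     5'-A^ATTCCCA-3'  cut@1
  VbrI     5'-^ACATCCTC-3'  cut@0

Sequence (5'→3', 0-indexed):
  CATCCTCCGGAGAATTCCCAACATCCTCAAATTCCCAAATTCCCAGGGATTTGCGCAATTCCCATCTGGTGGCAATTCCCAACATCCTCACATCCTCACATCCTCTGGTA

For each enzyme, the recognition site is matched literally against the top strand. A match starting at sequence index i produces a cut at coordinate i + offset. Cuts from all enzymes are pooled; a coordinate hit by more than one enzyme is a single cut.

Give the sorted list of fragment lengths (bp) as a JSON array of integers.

Site scan:
  UxaV (AATTCCCA, off=1): starts [12, 29, 37, 56, 73] → cuts [13, 30, 38, 57, 74]
  VbrI (ACATCCTC, off=0): starts [20, 81, 89, 97, 109] → cuts [20, 81, 89, 97, 109]

All cut coordinates (distinct, sorted): [13, 20, 30, 38, 57, 74, 81, 89, 97, 109]

Fragments:
  13→20: 7 bp
  20→30: 10 bp
  30→38: 8 bp
  38→57: 19 bp
  57→74: 17 bp
  74→81: 7 bp
  81→89: 8 bp
  89→97: 8 bp
  97→109: 12 bp
  109→13 (wrap): 110-109+13 = 14 bp

[7,7,8,8,8,10,12,14,17,19]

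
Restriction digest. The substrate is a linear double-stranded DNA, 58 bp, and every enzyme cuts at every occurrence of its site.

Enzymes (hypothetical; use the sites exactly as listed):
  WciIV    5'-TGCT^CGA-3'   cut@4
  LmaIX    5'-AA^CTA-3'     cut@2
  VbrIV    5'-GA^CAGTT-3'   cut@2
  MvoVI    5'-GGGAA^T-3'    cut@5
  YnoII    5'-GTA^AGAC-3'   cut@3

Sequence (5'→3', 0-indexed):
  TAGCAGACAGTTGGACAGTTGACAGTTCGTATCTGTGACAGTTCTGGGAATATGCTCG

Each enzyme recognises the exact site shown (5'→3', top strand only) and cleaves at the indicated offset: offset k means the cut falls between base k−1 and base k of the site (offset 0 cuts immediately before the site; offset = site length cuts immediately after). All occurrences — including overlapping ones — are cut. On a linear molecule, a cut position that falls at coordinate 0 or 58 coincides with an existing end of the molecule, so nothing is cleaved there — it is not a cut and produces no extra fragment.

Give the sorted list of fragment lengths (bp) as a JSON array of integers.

Scan for sites:
  WciIV (TGCTCGA, off=4): no sites
  LmaIX (AACTA, off=2): no sites
  VbrIV (GACAGTT, off=2): starts [5, 13, 20, 36] → cuts [7, 15, 22, 38]
  MvoVI (GGGAAT, off=5): starts [45] → cuts [50]
  YnoII (GTAAGAC, off=3): no sites

All cut coordinates (distinct, sorted): [7, 15, 22, 38, 50]

Fragments:
  [0,7): 7 bp
  [7,15): 8 bp
  [15,22): 7 bp
  [22,38): 16 bp
  [38,50): 12 bp
  [50,58): 8 bp

[7,7,8,8,12,16]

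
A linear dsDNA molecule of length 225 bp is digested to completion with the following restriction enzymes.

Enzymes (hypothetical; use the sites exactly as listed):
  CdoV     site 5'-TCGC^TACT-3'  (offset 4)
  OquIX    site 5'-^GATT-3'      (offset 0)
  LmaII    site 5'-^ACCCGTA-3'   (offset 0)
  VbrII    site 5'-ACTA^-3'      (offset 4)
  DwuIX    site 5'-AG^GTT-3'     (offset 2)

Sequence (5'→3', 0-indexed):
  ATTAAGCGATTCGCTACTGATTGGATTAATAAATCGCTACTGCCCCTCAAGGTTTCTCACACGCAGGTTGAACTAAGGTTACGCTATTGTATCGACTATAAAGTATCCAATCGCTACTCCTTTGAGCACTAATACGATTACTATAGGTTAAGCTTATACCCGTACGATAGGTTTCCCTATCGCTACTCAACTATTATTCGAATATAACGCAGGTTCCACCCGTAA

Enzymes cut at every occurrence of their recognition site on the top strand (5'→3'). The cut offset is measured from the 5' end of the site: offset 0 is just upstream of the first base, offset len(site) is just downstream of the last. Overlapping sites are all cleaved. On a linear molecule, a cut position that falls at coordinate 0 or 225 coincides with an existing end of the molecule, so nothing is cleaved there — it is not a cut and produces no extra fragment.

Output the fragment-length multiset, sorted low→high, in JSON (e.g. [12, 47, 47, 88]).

[2,3,4,4,5,5,7,7,8,8,9,10,11,13,13,14,14,15,16,17,19,21]

Per-enzyme occurrences:
  CdoV TCGCTACT/4: at [10, 33, 110, 179] ⇒ [14, 37, 114, 183]
  OquIX GATT/0: at [7, 18, 23, 135] ⇒ [7, 18, 23, 135]
  LmaII ACCCGTA/0: at [157, 217] ⇒ [157, 217]
  VbrII ACTA/4: at [71, 94, 127, 139, 189] ⇒ [75, 98, 131, 143, 193]
  DwuIX AGGTT/2: at [49, 64, 75, 144, 168, 210] ⇒ [51, 66, 77, 146, 170, 212]

All cut coordinates (distinct, sorted): [7, 14, 18, 23, 37, 51, 66, 75, 77, 98, 114, 131, 135, 143, 146, 157, 170, 183, 193, 212, 217]

Fragment lengths:
  [0,7): 7 bp
  [7,14): 7 bp
  [14,18): 4 bp
  [18,23): 5 bp
  [23,37): 14 bp
  [37,51): 14 bp
  [51,66): 15 bp
  [66,75): 9 bp
  [75,77): 2 bp
  [77,98): 21 bp
  [98,114): 16 bp
  [114,131): 17 bp
  [131,135): 4 bp
  [135,143): 8 bp
  [143,146): 3 bp
  [146,157): 11 bp
  [157,170): 13 bp
  [170,183): 13 bp
  [183,193): 10 bp
  [193,212): 19 bp
  [212,217): 5 bp
  [217,225): 8 bp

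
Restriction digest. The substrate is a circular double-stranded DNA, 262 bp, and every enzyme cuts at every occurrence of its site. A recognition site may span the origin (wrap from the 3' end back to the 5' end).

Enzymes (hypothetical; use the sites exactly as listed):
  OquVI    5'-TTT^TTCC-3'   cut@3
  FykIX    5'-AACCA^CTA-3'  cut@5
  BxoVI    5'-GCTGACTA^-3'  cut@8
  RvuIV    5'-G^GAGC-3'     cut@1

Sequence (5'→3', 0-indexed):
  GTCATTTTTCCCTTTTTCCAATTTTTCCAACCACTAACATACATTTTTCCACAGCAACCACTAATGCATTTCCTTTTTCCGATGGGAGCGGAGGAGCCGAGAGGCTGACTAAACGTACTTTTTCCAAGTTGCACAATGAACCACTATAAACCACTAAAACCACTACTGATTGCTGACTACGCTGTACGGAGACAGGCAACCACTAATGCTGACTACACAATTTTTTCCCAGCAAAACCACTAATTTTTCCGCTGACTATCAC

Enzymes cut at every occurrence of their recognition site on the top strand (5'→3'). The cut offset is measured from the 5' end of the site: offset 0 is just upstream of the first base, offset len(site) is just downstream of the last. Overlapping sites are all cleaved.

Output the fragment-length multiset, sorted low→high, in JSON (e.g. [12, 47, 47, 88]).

Site scan:
  OquVI TTTTTCC/3: at [4, 12, 21, 43, 73, 118, 221, 243] ⇒ [7, 15, 24, 46, 76, 121, 224, 246]
  FykIX AACCACTA/5: at [28, 55, 138, 148, 157, 197, 234] ⇒ [33, 60, 143, 153, 162, 202, 239]
  BxoVI GCTGACTA/8: at [103, 171, 207, 250] ⇒ [111, 179, 215, 258]
  RvuIV GGAGC/1: at [84, 92] ⇒ [85, 93]

All cut coordinates (distinct, sorted): [7, 15, 24, 33, 46, 60, 76, 85, 93, 111, 121, 143, 153, 162, 179, 202, 215, 224, 239, 246, 258]

Fragments:
  7→15: 8 bp
  15→24: 9 bp
  24→33: 9 bp
  33→46: 13 bp
  46→60: 14 bp
  60→76: 16 bp
  76→85: 9 bp
  85→93: 8 bp
  93→111: 18 bp
  111→121: 10 bp
  121→143: 22 bp
  143→153: 10 bp
  153→162: 9 bp
  162→179: 17 bp
  179→202: 23 bp
  202→215: 13 bp
  215→224: 9 bp
  224→239: 15 bp
  239→246: 7 bp
  246→258: 12 bp
  258→7 (wrap): 262-258+7 = 11 bp

[7,8,8,9,9,9,9,9,10,10,11,12,13,13,14,15,16,17,18,22,23]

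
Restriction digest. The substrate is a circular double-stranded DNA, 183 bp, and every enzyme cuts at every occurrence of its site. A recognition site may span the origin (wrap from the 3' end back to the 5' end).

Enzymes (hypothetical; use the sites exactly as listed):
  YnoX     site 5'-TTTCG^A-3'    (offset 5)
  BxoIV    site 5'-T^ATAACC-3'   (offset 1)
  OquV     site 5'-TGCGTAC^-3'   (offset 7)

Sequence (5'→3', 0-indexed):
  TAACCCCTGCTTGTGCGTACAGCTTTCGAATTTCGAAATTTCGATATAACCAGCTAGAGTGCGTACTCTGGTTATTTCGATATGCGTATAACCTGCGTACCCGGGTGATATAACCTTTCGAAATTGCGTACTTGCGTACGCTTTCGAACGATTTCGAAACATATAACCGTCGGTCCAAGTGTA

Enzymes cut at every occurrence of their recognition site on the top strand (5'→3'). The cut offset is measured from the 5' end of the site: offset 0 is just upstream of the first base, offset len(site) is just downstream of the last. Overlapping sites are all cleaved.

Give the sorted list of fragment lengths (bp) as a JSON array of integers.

[2,6,7,7,8,8,8,8,9,10,11,11,13,13,20,21,21]

Site scan:
  YnoX TTTCGA/5: at [23, 30, 38, 74, 115, 141, 151] ⇒ [28, 35, 43, 79, 120, 146, 156]
  BxoIV TATAACC/1: at [44, 86, 108, 161, 181] ⇒ [45, 87, 109, 162, 182]
  OquV TGCGTAC/7: at [13, 59, 93, 124, 132] ⇒ [20, 66, 100, 131, 139]

Pooled cuts: [20, 28, 35, 43, 45, 66, 79, 87, 100, 109, 120, 131, 139, 146, 156, 162, 182]

Fragment lengths:
  20→28: 8 bp
  28→35: 7 bp
  35→43: 8 bp
  43→45: 2 bp
  45→66: 21 bp
  66→79: 13 bp
  79→87: 8 bp
  87→100: 13 bp
  100→109: 9 bp
  109→120: 11 bp
  120→131: 11 bp
  131→139: 8 bp
  139→146: 7 bp
  146→156: 10 bp
  156→162: 6 bp
  162→182: 20 bp
  182→20 (wrap): 183-182+20 = 21 bp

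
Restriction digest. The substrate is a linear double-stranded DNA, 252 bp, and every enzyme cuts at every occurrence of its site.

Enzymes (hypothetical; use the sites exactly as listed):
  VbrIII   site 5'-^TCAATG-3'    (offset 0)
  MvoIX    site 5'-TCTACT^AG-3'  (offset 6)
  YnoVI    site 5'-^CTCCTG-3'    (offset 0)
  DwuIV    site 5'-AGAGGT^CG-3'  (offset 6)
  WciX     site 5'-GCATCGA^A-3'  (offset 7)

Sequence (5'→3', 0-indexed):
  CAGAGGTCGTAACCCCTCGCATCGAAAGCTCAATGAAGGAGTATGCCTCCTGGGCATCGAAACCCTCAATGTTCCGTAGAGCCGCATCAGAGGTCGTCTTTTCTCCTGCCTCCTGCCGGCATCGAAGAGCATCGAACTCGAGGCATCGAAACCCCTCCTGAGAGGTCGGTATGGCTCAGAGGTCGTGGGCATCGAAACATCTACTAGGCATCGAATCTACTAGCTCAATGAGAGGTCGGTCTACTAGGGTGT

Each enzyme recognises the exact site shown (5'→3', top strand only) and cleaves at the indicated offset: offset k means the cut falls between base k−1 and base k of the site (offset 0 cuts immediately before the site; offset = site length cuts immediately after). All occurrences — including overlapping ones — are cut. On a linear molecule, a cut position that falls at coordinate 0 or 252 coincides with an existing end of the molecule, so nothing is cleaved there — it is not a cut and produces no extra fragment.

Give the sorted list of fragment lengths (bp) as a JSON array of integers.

Per-enzyme occurrences:
  VbrIII TCAATG/0: at [29, 65, 224] ⇒ [29, 65, 224]
  MvoIX TCTACTAG/6: at [199, 215, 239] ⇒ [205, 221, 245]
  YnoVI CTCCTG/0: at [46, 102, 109, 154] ⇒ [46, 102, 109, 154]
  DwuIV AGAGGTCG/6: at [1, 88, 160, 177, 230] ⇒ [7, 94, 166, 183, 236]
  WciX GCATCGAA/7: at [18, 53, 118, 128, 142, 188, 207] ⇒ [25, 60, 125, 135, 149, 195, 214]

Pooled cuts: [7, 25, 29, 46, 60, 65, 94, 102, 109, 125, 135, 149, 154, 166, 183, 195, 205, 214, 221, 224, 236, 245]

Fragment lengths:
  [0,7): 7 bp
  [7,25): 18 bp
  [25,29): 4 bp
  [29,46): 17 bp
  [46,60): 14 bp
  [60,65): 5 bp
  [65,94): 29 bp
  [94,102): 8 bp
  [102,109): 7 bp
  [109,125): 16 bp
  [125,135): 10 bp
  [135,149): 14 bp
  [149,154): 5 bp
  [154,166): 12 bp
  [166,183): 17 bp
  [183,195): 12 bp
  [195,205): 10 bp
  [205,214): 9 bp
  [214,221): 7 bp
  [221,224): 3 bp
  [224,236): 12 bp
  [236,245): 9 bp
  [245,252): 7 bp

[3,4,5,5,7,7,7,7,8,9,9,10,10,12,12,12,14,14,16,17,17,18,29]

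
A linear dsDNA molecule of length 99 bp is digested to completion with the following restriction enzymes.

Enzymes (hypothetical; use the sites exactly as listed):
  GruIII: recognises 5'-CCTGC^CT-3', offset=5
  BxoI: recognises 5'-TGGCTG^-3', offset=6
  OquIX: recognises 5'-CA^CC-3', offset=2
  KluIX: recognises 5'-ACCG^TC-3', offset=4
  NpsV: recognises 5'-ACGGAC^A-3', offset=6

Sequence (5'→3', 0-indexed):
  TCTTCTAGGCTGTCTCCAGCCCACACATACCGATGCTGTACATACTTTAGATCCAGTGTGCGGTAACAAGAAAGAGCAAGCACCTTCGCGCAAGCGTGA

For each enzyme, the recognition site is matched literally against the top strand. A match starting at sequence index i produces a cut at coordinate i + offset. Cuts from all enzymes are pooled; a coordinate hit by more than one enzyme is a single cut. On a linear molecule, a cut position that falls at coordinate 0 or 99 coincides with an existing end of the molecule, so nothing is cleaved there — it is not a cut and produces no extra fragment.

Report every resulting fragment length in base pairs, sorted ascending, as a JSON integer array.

[17,82]

Scan for sites:
  GruIII (CCTGCCT, off=5): no sites
  BxoI (TGGCTG, off=6): no sites
  OquIX (CACC, off=2): starts [80] → cuts [82]
  KluIX (ACCGTC, off=4): no sites
  NpsV (ACGGACA, off=6): no sites

Pooled cuts: [82]

Fragment lengths:
  [0,82): 82 bp
  [82,99): 17 bp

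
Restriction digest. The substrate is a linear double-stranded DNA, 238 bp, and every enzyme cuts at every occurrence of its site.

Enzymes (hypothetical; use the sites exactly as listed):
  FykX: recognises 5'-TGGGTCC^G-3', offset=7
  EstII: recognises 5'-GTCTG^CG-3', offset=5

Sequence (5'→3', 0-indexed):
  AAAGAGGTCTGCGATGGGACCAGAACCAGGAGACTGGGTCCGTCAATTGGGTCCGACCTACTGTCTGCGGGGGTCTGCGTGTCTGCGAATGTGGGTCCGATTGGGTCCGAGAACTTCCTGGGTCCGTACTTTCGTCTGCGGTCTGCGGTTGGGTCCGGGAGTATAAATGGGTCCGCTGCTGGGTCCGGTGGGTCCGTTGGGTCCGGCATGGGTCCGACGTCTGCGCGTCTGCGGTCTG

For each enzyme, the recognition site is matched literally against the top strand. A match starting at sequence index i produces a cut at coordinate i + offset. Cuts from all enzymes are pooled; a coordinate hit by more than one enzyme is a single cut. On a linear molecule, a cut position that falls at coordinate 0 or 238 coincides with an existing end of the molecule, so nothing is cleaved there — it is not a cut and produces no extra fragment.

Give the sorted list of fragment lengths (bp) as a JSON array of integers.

Per-enzyme occurrences:
  FykX (TGGGTCCG, off=7): starts [34, 47, 91, 101, 118, 149, 167, 179, 188, 197, 208] → cuts [41, 54, 98, 108, 125, 156, 174, 186, 195, 204, 215]
  EstII (GTCTGCG, off=5): starts [6, 62, 72, 80, 133, 140, 218, 226] → cuts [11, 67, 77, 85, 138, 145, 223, 231]

Pooled cuts: [11, 41, 54, 67, 77, 85, 98, 108, 125, 138, 145, 156, 174, 186, 195, 204, 215, 223, 231]

Fragment lengths:
  [0,11): 11 bp
  [11,41): 30 bp
  [41,54): 13 bp
  [54,67): 13 bp
  [67,77): 10 bp
  [77,85): 8 bp
  [85,98): 13 bp
  [98,108): 10 bp
  [108,125): 17 bp
  [125,138): 13 bp
  [138,145): 7 bp
  [145,156): 11 bp
  [156,174): 18 bp
  [174,186): 12 bp
  [186,195): 9 bp
  [195,204): 9 bp
  [204,215): 11 bp
  [215,223): 8 bp
  [223,231): 8 bp
  [231,238): 7 bp

[7,7,8,8,8,9,9,10,10,11,11,11,12,13,13,13,13,17,18,30]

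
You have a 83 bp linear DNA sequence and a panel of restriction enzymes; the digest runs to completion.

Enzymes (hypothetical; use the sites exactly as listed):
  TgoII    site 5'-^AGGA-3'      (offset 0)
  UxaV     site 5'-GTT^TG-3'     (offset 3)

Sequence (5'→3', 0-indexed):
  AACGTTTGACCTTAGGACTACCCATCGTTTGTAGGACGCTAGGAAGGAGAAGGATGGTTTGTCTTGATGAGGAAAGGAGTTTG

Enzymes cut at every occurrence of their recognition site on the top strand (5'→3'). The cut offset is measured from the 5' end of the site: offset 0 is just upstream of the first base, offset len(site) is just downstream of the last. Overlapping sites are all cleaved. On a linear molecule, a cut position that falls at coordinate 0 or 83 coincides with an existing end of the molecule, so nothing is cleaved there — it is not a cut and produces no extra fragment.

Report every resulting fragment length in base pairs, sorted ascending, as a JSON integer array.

[2,3,4,5,6,6,7,7,8,9,10,16]

Scan for sites:
  TgoII (AGGA, off=0): starts [13, 32, 40, 44, 50, 69, 74] → cuts [13, 32, 40, 44, 50, 69, 74]
  UxaV (GTTTG, off=3): starts [3, 26, 56, 78] → cuts [6, 29, 59, 81]

Pooled cuts: [6, 13, 29, 32, 40, 44, 50, 59, 69, 74, 81]

Fragments:
  [0,6): 6 bp
  [6,13): 7 bp
  [13,29): 16 bp
  [29,32): 3 bp
  [32,40): 8 bp
  [40,44): 4 bp
  [44,50): 6 bp
  [50,59): 9 bp
  [59,69): 10 bp
  [69,74): 5 bp
  [74,81): 7 bp
  [81,83): 2 bp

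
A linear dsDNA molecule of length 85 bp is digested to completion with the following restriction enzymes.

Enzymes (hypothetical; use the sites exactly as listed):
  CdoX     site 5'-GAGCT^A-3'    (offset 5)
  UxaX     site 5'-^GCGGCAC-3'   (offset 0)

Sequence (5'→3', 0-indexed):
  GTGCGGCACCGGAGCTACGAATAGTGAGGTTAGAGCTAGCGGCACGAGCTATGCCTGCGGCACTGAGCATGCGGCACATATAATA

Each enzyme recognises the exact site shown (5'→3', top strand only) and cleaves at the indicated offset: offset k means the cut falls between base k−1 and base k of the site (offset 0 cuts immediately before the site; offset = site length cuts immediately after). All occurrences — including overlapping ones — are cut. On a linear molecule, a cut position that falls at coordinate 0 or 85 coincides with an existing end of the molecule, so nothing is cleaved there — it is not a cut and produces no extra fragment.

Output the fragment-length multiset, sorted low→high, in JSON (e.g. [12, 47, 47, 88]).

[1,2,6,12,14,14,15,21]

Site scan:
  CdoX (GAGCTA, off=5): starts [11, 32, 45] → cuts [16, 37, 50]
  UxaX (GCGGCAC, off=0): starts [2, 38, 56, 70] → cuts [2, 38, 56, 70]

Pooled cuts: [2, 16, 37, 38, 50, 56, 70]

Fragment lengths:
  [0,2): 2 bp
  [2,16): 14 bp
  [16,37): 21 bp
  [37,38): 1 bp
  [38,50): 12 bp
  [50,56): 6 bp
  [56,70): 14 bp
  [70,85): 15 bp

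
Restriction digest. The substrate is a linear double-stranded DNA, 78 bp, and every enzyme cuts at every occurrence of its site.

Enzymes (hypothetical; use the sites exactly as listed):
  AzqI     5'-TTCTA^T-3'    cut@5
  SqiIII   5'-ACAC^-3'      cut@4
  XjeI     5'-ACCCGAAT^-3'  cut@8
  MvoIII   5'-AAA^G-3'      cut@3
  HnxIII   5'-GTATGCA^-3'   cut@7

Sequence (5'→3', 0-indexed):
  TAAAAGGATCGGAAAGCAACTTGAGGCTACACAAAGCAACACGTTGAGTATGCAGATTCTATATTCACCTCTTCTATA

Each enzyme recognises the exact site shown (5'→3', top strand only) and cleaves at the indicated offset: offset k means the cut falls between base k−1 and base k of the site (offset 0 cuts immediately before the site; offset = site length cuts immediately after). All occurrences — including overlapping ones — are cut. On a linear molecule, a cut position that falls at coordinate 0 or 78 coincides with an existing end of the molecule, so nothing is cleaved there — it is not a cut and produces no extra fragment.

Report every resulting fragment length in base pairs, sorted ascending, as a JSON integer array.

Scan for sites:
  AzqI (TTCTAT, off=5): starts [56, 71] → cuts [61, 76]
  SqiIII (ACAC, off=4): starts [28, 38] → cuts [32, 42]
  XjeI (ACCCGAAT, off=8): no sites
  MvoIII (AAAG, off=3): starts [2, 12, 32] → cuts [5, 15, 35]
  HnxIII (GTATGCA, off=7): starts [47] → cuts [54]

Pooled cuts: [5, 15, 32, 35, 42, 54, 61, 76]

Fragment lengths:
  [0,5): 5 bp
  [5,15): 10 bp
  [15,32): 17 bp
  [32,35): 3 bp
  [35,42): 7 bp
  [42,54): 12 bp
  [54,61): 7 bp
  [61,76): 15 bp
  [76,78): 2 bp

[2,3,5,7,7,10,12,15,17]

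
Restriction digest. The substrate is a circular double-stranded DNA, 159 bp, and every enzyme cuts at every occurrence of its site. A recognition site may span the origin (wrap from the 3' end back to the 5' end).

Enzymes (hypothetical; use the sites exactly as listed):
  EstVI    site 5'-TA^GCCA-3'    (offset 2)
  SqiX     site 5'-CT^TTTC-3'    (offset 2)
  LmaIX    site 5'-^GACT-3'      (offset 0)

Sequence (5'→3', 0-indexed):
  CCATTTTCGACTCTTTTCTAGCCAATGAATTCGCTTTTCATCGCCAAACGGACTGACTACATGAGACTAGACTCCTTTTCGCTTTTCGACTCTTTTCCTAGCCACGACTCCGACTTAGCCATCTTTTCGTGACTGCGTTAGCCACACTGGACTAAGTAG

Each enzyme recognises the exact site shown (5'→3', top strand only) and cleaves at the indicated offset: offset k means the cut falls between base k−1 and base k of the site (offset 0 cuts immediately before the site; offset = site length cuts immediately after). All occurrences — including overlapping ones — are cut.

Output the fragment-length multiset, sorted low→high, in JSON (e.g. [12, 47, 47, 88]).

Scan for sites:
  EstVI (TAGCCA, off=2): starts [18, 98, 115, 138, 156] → cuts [20, 100, 117, 140, 158]
  SqiX (CTTTTC, off=2): starts [12, 33, 74, 81, 91, 122] → cuts [14, 35, 76, 83, 93, 124]
  LmaIX (GACT, off=0): starts [8, 50, 54, 64, 69, 87, 105, 111, 130, 149] → cuts [8, 50, 54, 64, 69, 87, 105, 111, 130, 149]

All cut coordinates (distinct, sorted): [8, 14, 20, 35, 50, 54, 64, 69, 76, 83, 87, 93, 100, 105, 111, 117, 124, 130, 140, 149, 158]

Fragment lengths:
  8→14: 6 bp
  14→20: 6 bp
  20→35: 15 bp
  35→50: 15 bp
  50→54: 4 bp
  54→64: 10 bp
  64→69: 5 bp
  69→76: 7 bp
  76→83: 7 bp
  83→87: 4 bp
  87→93: 6 bp
  93→100: 7 bp
  100→105: 5 bp
  105→111: 6 bp
  111→117: 6 bp
  117→124: 7 bp
  124→130: 6 bp
  130→140: 10 bp
  140→149: 9 bp
  149→158: 9 bp
  158→8 (wrap): 159-158+8 = 9 bp

[4,4,5,5,6,6,6,6,6,6,7,7,7,7,9,9,9,10,10,15,15]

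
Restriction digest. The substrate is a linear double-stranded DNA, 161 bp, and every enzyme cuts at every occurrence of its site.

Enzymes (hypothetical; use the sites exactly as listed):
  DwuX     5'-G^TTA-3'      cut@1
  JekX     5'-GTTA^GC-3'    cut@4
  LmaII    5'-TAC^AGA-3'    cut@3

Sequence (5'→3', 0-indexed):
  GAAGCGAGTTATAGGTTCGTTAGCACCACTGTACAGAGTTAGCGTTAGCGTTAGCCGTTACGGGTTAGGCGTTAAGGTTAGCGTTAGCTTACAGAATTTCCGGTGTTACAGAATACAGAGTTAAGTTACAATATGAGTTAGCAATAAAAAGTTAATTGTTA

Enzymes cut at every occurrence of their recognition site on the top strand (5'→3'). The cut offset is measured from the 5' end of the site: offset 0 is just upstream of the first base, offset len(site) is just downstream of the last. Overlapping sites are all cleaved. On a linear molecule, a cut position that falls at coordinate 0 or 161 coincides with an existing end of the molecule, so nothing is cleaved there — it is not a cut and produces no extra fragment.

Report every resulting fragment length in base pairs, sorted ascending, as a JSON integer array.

[3,3,3,3,3,3,3,3,3,3,3,4,4,4,4,5,6,6,7,7,7,7,8,11,11,12,12,13]

Per-enzyme occurrences:
  DwuX (GTTA, off=1): starts [7, 18, 37, 43, 49, 56, 63, 70, 76, 82, 104, 119, 124, 136, 150, 157] → cuts [8, 19, 38, 44, 50, 57, 64, 71, 77, 83, 105, 120, 125, 137, 151, 158]
  JekX (GTTAGC, off=4): starts [18, 37, 43, 49, 76, 82, 136] → cuts [22, 41, 47, 53, 80, 86, 140]
  LmaII (TACAGA, off=3): starts [31, 89, 106, 113] → cuts [34, 92, 109, 116]

All cut coordinates (distinct, sorted): [8, 19, 22, 34, 38, 41, 44, 47, 50, 53, 57, 64, 71, 77, 80, 83, 86, 92, 105, 109, 116, 120, 125, 137, 140, 151, 158]

Fragments:
  [0,8): 8 bp
  [8,19): 11 bp
  [19,22): 3 bp
  [22,34): 12 bp
  [34,38): 4 bp
  [38,41): 3 bp
  [41,44): 3 bp
  [44,47): 3 bp
  [47,50): 3 bp
  [50,53): 3 bp
  [53,57): 4 bp
  [57,64): 7 bp
  [64,71): 7 bp
  [71,77): 6 bp
  [77,80): 3 bp
  [80,83): 3 bp
  [83,86): 3 bp
  [86,92): 6 bp
  [92,105): 13 bp
  [105,109): 4 bp
  [109,116): 7 bp
  [116,120): 4 bp
  [120,125): 5 bp
  [125,137): 12 bp
  [137,140): 3 bp
  [140,151): 11 bp
  [151,158): 7 bp
  [158,161): 3 bp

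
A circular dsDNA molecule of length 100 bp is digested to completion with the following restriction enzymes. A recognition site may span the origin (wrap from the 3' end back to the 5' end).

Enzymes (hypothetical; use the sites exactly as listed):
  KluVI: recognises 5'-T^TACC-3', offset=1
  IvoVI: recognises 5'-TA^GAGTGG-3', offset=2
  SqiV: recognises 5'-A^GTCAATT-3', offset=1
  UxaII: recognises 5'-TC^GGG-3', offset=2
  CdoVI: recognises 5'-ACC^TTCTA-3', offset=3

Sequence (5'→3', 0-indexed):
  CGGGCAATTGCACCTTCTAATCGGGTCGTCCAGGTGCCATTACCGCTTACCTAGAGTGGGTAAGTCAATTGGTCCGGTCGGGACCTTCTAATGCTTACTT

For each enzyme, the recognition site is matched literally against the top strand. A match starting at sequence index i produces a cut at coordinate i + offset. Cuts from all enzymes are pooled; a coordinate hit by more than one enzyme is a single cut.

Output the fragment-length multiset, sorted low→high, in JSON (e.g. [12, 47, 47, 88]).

[6,6,7,8,10,13,16,16,18]

Site scan:
  KluVI TTACC/1: at [39, 46] ⇒ [40, 47]
  IvoVI TAGAGTGG/2: at [51] ⇒ [53]
  SqiV AGTCAATT/1: at [62] ⇒ [63]
  UxaII TCGGG/2: at [20, 77, 99] ⇒ [1, 22, 79]
  CdoVI ACCTTCTA/3: at [11, 82] ⇒ [14, 85]

All cut coordinates (distinct, sorted): [1, 14, 22, 40, 47, 53, 63, 79, 85]

Fragment lengths:
  1→14: 13 bp
  14→22: 8 bp
  22→40: 18 bp
  40→47: 7 bp
  47→53: 6 bp
  53→63: 10 bp
  63→79: 16 bp
  79→85: 6 bp
  85→1 (wrap): 100-85+1 = 16 bp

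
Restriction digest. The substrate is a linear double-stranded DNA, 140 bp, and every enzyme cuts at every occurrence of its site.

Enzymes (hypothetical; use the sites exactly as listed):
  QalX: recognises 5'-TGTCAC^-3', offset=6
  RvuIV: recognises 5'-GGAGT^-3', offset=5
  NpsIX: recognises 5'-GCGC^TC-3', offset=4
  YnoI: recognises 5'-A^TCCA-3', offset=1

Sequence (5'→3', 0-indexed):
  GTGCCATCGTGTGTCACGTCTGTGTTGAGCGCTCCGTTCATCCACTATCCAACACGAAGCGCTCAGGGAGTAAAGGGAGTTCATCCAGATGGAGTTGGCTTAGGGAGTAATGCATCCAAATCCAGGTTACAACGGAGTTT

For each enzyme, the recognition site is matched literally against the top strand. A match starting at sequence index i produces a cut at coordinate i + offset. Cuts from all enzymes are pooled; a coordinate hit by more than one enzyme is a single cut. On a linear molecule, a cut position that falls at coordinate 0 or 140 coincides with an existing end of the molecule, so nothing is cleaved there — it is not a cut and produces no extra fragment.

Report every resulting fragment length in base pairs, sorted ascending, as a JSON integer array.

Per-enzyme occurrences:
  QalX TGTCAC/6: at [11] ⇒ [17]
  RvuIV GGAGT/5: at [66, 75, 90, 103, 133] ⇒ [71, 80, 95, 108, 138]
  NpsIX GCGCTC/4: at [28, 58] ⇒ [32, 62]
  YnoI ATCCA/1: at [39, 46, 82, 113, 119] ⇒ [40, 47, 83, 114, 120]

All cut coordinates (distinct, sorted): [17, 32, 40, 47, 62, 71, 80, 83, 95, 108, 114, 120, 138]

Fragment lengths:
  [0,17): 17 bp
  [17,32): 15 bp
  [32,40): 8 bp
  [40,47): 7 bp
  [47,62): 15 bp
  [62,71): 9 bp
  [71,80): 9 bp
  [80,83): 3 bp
  [83,95): 12 bp
  [95,108): 13 bp
  [108,114): 6 bp
  [114,120): 6 bp
  [120,138): 18 bp
  [138,140): 2 bp

[2,3,6,6,7,8,9,9,12,13,15,15,17,18]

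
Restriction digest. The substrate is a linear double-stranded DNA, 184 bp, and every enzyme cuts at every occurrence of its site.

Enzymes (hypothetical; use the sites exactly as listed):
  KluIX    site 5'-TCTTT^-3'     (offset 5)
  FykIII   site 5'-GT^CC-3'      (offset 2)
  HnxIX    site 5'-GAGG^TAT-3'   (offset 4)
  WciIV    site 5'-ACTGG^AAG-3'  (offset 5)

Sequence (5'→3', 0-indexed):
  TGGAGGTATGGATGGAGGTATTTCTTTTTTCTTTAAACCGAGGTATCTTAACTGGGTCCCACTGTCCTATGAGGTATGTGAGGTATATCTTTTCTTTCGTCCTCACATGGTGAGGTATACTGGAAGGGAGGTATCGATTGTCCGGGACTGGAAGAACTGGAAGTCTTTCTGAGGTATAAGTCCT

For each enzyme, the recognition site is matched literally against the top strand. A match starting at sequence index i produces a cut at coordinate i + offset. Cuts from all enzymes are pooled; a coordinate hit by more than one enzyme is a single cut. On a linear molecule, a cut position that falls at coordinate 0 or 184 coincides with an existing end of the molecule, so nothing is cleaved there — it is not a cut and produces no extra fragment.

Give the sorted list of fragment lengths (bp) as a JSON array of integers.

Scan for sites:
  KluIX (TCTTT, off=5): starts [22, 29, 87, 92, 163] → cuts [27, 34, 92, 97, 168]
  FykIII (GTCC, off=2): starts [55, 63, 98, 139, 179] → cuts [57, 65, 100, 141, 181]
  HnxIX (GAGGTAT, off=4): starts [2, 14, 39, 70, 79, 111, 127, 170] → cuts [6, 18, 43, 74, 83, 115, 131, 174]
  WciIV (ACTGGAAG, off=5): starts [118, 146, 155] → cuts [123, 151, 160]

All cut coordinates (distinct, sorted): [6, 18, 27, 34, 43, 57, 65, 74, 83, 92, 97, 100, 115, 123, 131, 141, 151, 160, 168, 174, 181]

Fragment lengths:
  [0,6): 6 bp
  [6,18): 12 bp
  [18,27): 9 bp
  [27,34): 7 bp
  [34,43): 9 bp
  [43,57): 14 bp
  [57,65): 8 bp
  [65,74): 9 bp
  [74,83): 9 bp
  [83,92): 9 bp
  [92,97): 5 bp
  [97,100): 3 bp
  [100,115): 15 bp
  [115,123): 8 bp
  [123,131): 8 bp
  [131,141): 10 bp
  [141,151): 10 bp
  [151,160): 9 bp
  [160,168): 8 bp
  [168,174): 6 bp
  [174,181): 7 bp
  [181,184): 3 bp

[3,3,5,6,6,7,7,8,8,8,8,9,9,9,9,9,9,10,10,12,14,15]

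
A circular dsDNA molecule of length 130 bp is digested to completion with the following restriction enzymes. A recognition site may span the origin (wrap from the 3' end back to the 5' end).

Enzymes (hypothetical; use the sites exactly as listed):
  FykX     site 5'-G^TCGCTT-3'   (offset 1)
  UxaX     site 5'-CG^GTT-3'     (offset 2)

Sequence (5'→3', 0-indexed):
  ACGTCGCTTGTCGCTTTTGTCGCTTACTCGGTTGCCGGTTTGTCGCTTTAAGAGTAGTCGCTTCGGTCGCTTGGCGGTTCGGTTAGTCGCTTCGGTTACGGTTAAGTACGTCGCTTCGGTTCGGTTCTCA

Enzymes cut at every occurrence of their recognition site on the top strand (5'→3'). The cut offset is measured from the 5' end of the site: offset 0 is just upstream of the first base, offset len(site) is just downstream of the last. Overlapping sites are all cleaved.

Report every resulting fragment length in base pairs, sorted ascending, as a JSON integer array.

[5,5,5,5,6,7,7,8,8,9,9,10,10,10,11,15]

Scan for sites:
  FykX (GTCGCTT, off=1): starts [2, 9, 18, 41, 56, 65, 85, 109] → cuts [3, 10, 19, 42, 57, 66, 86, 110]
  UxaX (CGGTT, off=2): starts [28, 35, 74, 79, 92, 98, 116, 121] → cuts [30, 37, 76, 81, 94, 100, 118, 123]

All cut coordinates (distinct, sorted): [3, 10, 19, 30, 37, 42, 57, 66, 76, 81, 86, 94, 100, 110, 118, 123]

Fragments:
  3→10: 7 bp
  10→19: 9 bp
  19→30: 11 bp
  30→37: 7 bp
  37→42: 5 bp
  42→57: 15 bp
  57→66: 9 bp
  66→76: 10 bp
  76→81: 5 bp
  81→86: 5 bp
  86→94: 8 bp
  94→100: 6 bp
  100→110: 10 bp
  110→118: 8 bp
  118→123: 5 bp
  123→3 (wrap): 130-123+3 = 10 bp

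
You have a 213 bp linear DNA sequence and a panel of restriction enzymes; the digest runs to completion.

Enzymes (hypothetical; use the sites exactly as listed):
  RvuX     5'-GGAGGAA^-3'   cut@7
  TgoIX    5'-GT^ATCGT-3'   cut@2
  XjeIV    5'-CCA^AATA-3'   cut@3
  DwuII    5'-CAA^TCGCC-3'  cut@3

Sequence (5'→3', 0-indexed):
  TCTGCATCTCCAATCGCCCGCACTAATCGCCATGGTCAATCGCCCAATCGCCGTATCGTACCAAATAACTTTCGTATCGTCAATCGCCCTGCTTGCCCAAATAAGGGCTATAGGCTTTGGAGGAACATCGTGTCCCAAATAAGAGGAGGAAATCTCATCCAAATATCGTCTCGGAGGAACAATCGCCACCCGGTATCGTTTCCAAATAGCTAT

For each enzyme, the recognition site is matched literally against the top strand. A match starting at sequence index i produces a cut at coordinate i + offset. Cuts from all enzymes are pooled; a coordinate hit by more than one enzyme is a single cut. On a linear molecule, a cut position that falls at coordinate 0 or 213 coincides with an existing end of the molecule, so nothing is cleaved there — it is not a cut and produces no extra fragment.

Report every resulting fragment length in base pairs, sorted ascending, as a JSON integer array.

[3,7,8,8,9,9,10,10,12,12,12,13,14,16,18,26,26]

Scan for sites:
  RvuX GGAGGAA/7: at [118, 144, 172] ⇒ [125, 151, 179]
  TgoIX GTATCGT/2: at [52, 73, 192] ⇒ [54, 75, 194]
  XjeIV CCAAATA/3: at [60, 96, 134, 158, 201] ⇒ [63, 99, 137, 161, 204]
  DwuII CAATCGCC/3: at [10, 36, 44, 80, 179] ⇒ [13, 39, 47, 83, 182]

Pooled cuts: [13, 39, 47, 54, 63, 75, 83, 99, 125, 137, 151, 161, 179, 182, 194, 204]

Fragments:
  [0,13): 13 bp
  [13,39): 26 bp
  [39,47): 8 bp
  [47,54): 7 bp
  [54,63): 9 bp
  [63,75): 12 bp
  [75,83): 8 bp
  [83,99): 16 bp
  [99,125): 26 bp
  [125,137): 12 bp
  [137,151): 14 bp
  [151,161): 10 bp
  [161,179): 18 bp
  [179,182): 3 bp
  [182,194): 12 bp
  [194,204): 10 bp
  [204,213): 9 bp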